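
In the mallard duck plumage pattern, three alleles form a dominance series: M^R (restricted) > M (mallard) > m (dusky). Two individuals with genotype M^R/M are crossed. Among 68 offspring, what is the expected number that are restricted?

Cross: M^R/M × M^R/M
Allele dominance: M^R > M > m
Offspring genotypes: 1 M^R/M^R, 2 M^R/M, 1 M/M
Phenotype counts: 3 restricted, 1 mallard
restricted: 3 out of 4 → fraction 3/4
Expected count = 3/4 × 68 = 51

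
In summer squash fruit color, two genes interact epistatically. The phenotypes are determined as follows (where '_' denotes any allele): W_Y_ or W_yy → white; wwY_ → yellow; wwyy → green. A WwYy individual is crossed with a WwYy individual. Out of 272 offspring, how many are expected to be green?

Cross: WwYy × WwYy — consider each gene separately:
W gene: Ww × Ww → 1 WW, 2 Ww, 1 ww → 3 W_ : 1 ww (out of 4)
Y gene: Yy × Yy → 1 YY, 2 Yy, 1 yy → 3 Y_ : 1 yy (out of 4)
Genotype classes (out of 4 × 4 = 16): W_Y_ = 3×3 = 9; W_yy = 3×1 = 3; wwY_ = 1×3 = 3; wwyy = 1×1 = 1
Apply the phenotype rules: W_Y_ (9) + W_yy (3) → white; wwY_ (3) → yellow; wwyy (1) → green
Phenotype counts (out of 16): 12 white, 3 yellow, 1 green
green: 1 out of 16 → fraction 1/16
Expected count = 1/16 × 272 = 17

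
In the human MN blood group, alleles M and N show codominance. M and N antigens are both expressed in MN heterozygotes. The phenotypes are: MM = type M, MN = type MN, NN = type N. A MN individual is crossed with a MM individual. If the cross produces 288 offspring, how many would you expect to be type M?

Punnett square for MN × MM:
Offspring genotypes: 2 MM, 2 MN
Phenotype counts: 2 type M, 2 type MN
type M: 2 out of 4 → fraction 1/2
Expected count = 1/2 × 288 = 144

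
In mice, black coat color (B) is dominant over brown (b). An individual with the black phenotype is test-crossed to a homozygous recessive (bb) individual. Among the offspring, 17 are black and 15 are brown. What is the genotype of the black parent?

Test cross: ? × bb
Offspring: 17 black, 15 brown — approximately 1:1.
A 1:1 ratio in a test cross indicates the unknown parent is heterozygous (Bb).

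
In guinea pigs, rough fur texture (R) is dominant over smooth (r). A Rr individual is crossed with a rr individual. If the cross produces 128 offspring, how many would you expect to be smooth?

Punnett square for Rr × rr:
Offspring genotypes: 2 Rr, 2 rr
rough: 2, smooth: 2
smooth: 2 out of 4 → fraction 1/2
Expected count = 1/2 × 128 = 64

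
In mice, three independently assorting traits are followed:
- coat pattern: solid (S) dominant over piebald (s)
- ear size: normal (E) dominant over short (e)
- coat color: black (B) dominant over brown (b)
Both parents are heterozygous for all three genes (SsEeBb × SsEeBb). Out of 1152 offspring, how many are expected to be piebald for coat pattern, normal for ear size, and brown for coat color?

Trihybrid cross: SsEeBb × SsEeBb
Each trait segregates independently with a 3:1 phenotypic ratio, so each gene contributes 3/4 (dominant) or 1/4 (recessive).
Target: piebald (coat pattern), normal (ear size), brown (coat color)
Probability = product of independent per-trait probabilities
= 1/4 × 3/4 × 1/4 = 3/64
Expected count = 3/64 × 1152 = 54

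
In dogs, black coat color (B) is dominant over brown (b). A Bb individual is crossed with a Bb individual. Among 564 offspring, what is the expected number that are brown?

Punnett square for Bb × Bb:
Offspring genotypes: 1 BB, 2 Bb, 1 bb
black: 3, brown: 1
brown: 1 out of 4 → fraction 1/4
Expected count = 1/4 × 564 = 141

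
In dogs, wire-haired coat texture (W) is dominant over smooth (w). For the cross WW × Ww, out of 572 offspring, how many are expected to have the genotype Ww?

Punnett square for WW × Ww:
Offspring genotypes: 2 WW, 2 Ww
Total offspring: 4
Count with target: 2
Probability: 2/4 = 1/2
Expected count = 1/2 × 572 = 286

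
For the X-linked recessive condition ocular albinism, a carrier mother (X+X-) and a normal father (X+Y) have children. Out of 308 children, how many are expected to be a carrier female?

Cross: X+X- × X+Y
Offspring: 1 X+X+, 1 X+Y, 1 X+X-, 1 X-Y
Probability of a carrier female: 1/4
Expected count = 1/4 × 308 = 77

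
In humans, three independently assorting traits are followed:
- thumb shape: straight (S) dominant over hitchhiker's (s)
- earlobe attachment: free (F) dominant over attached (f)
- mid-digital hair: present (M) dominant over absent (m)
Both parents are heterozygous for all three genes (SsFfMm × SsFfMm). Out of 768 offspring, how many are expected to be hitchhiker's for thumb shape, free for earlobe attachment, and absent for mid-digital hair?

Trihybrid cross: SsFfMm × SsFfMm
Each trait segregates independently with a 3:1 phenotypic ratio, so each gene contributes 3/4 (dominant) or 1/4 (recessive).
Target: hitchhiker's (thumb shape), free (earlobe attachment), absent (mid-digital hair)
Probability = product of independent per-trait probabilities
= 1/4 × 3/4 × 1/4 = 3/64
Expected count = 3/64 × 768 = 36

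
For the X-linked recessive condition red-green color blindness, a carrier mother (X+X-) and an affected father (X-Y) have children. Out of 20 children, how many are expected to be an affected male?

Cross: X+X- × X-Y
Offspring: 1 X+X-, 1 X+Y, 1 X-X-, 1 X-Y
Probability of an affected male: 1/4
Expected count = 1/4 × 20 = 5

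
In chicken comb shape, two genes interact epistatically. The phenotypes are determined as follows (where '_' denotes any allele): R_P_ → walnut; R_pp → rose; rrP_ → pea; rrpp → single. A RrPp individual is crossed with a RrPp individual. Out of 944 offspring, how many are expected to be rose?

Cross: RrPp × RrPp — consider each gene separately:
R gene: Rr × Rr → 1 RR, 2 Rr, 1 rr → 3 R_ : 1 rr (out of 4)
P gene: Pp × Pp → 1 PP, 2 Pp, 1 pp → 3 P_ : 1 pp (out of 4)
Genotype classes (out of 4 × 4 = 16): R_P_ = 3×3 = 9; R_pp = 3×1 = 3; rrP_ = 1×3 = 3; rrpp = 1×1 = 1
Apply the phenotype rules: R_P_ (9) → walnut; R_pp (3) → rose; rrP_ (3) → pea; rrpp (1) → single
Phenotype counts (out of 16): 9 walnut, 3 rose, 3 pea, 1 single
rose: 3 out of 16 → fraction 3/16
Expected count = 3/16 × 944 = 177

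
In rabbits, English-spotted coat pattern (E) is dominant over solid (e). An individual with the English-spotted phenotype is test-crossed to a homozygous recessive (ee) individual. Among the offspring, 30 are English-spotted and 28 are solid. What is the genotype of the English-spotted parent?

Test cross: ? × ee
Offspring: 30 English-spotted, 28 solid — approximately 1:1.
A 1:1 ratio in a test cross indicates the unknown parent is heterozygous (Ee).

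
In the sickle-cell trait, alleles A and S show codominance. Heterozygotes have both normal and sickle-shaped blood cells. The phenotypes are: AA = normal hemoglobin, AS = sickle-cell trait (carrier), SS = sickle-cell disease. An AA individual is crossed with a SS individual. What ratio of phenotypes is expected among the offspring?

Punnett square for AA × SS:
Offspring genotypes: 4 AS
Phenotype counts: 4 sickle-cell trait (carrier)
Ratio: all sickle-cell trait (carrier)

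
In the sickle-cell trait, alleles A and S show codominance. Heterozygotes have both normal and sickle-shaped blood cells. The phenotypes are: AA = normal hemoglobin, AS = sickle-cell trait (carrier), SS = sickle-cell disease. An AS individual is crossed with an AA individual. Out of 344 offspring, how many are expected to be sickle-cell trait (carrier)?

Punnett square for AS × AA:
Offspring genotypes: 2 AA, 2 AS
Phenotype counts: 2 normal hemoglobin, 2 sickle-cell trait (carrier)
sickle-cell trait (carrier): 2 out of 4 → fraction 1/2
Expected count = 1/2 × 344 = 172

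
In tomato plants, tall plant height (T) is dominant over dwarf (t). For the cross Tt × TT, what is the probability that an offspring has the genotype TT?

Punnett square for Tt × TT:
Offspring genotypes: 2 TT, 2 Tt
Total offspring: 4
Count with target: 2
Probability: 2/4 = 1/2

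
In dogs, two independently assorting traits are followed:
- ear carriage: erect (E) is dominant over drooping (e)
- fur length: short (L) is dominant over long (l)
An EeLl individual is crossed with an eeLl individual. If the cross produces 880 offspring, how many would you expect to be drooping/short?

Dihybrid cross EeLl × eeLl — consider each gene separately:
ear carriage: Ee × ee → 2 Ee, 2 ee → 2 E_ : 2 ee (out of 4)
fur length: Ll × Ll → 1 LL, 2 Ll, 1 ll → 3 L_ : 1 ll (out of 4)
Combine (counts out of 4 × 4 = 16): erect/short (E_L_) = 2×3 = 6; erect/long (E_ll) = 2×1 = 2; drooping/short (eeL_) = 2×3 = 6; drooping/long (eell) = 2×1 = 2
Phenotype counts (out of 16): 6 erect/short, 2 erect/long, 6 drooping/short, 2 drooping/long
drooping/short: 6 out of 16 → fraction 3/8
Expected count = 3/8 × 880 = 330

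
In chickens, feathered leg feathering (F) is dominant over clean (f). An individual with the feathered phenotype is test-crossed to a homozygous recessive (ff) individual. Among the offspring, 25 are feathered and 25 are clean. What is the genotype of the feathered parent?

Test cross: ? × ff
Offspring: 25 feathered, 25 clean — approximately 1:1.
A 1:1 ratio in a test cross indicates the unknown parent is heterozygous (Ff).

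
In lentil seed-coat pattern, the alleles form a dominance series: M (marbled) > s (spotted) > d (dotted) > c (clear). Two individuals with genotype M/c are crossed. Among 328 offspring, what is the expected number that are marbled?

Cross: M/c × M/c
Allele dominance: M > s > d > c
Offspring genotypes: 1 M/M, 2 M/c, 1 c/c
Phenotype counts: 3 marbled, 1 clear
marbled: 3 out of 4 → fraction 3/4
Expected count = 3/4 × 328 = 246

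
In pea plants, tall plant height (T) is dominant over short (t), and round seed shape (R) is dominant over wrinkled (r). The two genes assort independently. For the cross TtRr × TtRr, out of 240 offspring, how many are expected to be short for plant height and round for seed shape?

Dihybrid cross TtRr × TtRr — consider each gene separately:
plant height: Tt × Tt → 1 TT, 2 Tt, 1 tt → 3 T_ : 1 tt (out of 4)
seed shape: Rr × Rr → 1 RR, 2 Rr, 1 rr → 3 R_ : 1 rr (out of 4)
Looking for: short (tt) and round (R_)
P(short) = 1/4, P(round) = 3/4
P(both) = 1/4 × 3/4 = 3/16
Expected count = 3/16 × 240 = 45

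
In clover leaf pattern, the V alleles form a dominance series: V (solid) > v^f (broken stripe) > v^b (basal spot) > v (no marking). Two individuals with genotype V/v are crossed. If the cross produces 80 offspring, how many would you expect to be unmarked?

Cross: V/v × V/v
Allele dominance: V > v^f > v^b > v
Offspring genotypes: 1 V/V, 2 V/v, 1 v/v
Phenotype counts: 3 solid, 1 unmarked
unmarked: 1 out of 4 → fraction 1/4
Expected count = 1/4 × 80 = 20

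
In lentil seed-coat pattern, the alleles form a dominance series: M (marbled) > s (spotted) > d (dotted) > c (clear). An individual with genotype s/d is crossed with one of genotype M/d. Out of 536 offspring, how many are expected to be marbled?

Cross: s/d × M/d
Allele dominance: M > s > d > c
Offspring genotypes: 1 M/s, 1 s/d, 1 M/d, 1 d/d
Phenotype counts: 2 marbled, 1 spotted, 1 dotted
marbled: 2 out of 4 → fraction 1/2
Expected count = 1/2 × 536 = 268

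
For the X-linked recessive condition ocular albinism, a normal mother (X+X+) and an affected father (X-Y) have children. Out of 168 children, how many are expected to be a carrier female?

Cross: X+X+ × X-Y
Offspring: 2 X+X-, 2 X+Y
Probability of a carrier female: 2/4 = 1/2
Expected count = 1/2 × 168 = 84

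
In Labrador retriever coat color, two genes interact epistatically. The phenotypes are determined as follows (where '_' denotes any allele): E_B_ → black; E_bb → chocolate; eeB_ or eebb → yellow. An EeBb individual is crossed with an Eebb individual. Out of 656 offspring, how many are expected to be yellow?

Cross: EeBb × Eebb — consider each gene separately:
E gene: Ee × Ee → 1 EE, 2 Ee, 1 ee → 3 E_ : 1 ee (out of 4)
B gene: Bb × bb → 2 Bb, 2 bb → 2 B_ : 2 bb (out of 4)
Genotype classes (out of 4 × 4 = 16): E_B_ = 3×2 = 6; E_bb = 3×2 = 6; eeB_ = 1×2 = 2; eebb = 1×2 = 2
Apply the phenotype rules: E_B_ (6) → black; E_bb (6) → chocolate; eeB_ (2) + eebb (2) → yellow
Phenotype counts (out of 16): 6 black, 6 chocolate, 4 yellow
yellow: 4 out of 16 → fraction 1/4
Expected count = 1/4 × 656 = 164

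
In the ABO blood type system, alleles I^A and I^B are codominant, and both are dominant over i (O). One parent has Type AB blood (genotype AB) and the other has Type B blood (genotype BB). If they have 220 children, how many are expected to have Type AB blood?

Cross: AB × BB
Possible offspring genotypes: 2 AB, 2 BB
Blood type counts: 2 Type AB, 2 Type B
Probability of Type AB: 2/4 = 1/2
Expected count = 1/2 × 220 = 110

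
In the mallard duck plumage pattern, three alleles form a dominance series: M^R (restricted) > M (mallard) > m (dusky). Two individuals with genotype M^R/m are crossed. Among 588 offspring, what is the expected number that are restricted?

Cross: M^R/m × M^R/m
Allele dominance: M^R > M > m
Offspring genotypes: 1 M^R/M^R, 2 M^R/m, 1 m/m
Phenotype counts: 3 restricted, 1 dusky
restricted: 3 out of 4 → fraction 3/4
Expected count = 3/4 × 588 = 441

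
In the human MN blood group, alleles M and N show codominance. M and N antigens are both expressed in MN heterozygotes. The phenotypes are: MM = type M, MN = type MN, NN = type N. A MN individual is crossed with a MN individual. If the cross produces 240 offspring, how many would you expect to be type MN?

Punnett square for MN × MN:
Offspring genotypes: 1 MM, 2 MN, 1 NN
Phenotype counts: 1 type M, 2 type MN, 1 type N
type MN: 2 out of 4 → fraction 1/2
Expected count = 1/2 × 240 = 120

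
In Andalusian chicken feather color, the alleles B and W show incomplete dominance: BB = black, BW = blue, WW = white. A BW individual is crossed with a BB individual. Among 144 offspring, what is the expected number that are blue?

Punnett square for BW × BB:
Offspring genotypes: 2 BB, 2 BW
Phenotype counts: 2 black, 2 blue
blue: 2 out of 4 → fraction 1/2
Expected count = 1/2 × 144 = 72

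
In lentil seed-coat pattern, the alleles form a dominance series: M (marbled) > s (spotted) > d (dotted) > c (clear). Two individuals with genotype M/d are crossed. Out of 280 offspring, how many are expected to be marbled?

Cross: M/d × M/d
Allele dominance: M > s > d > c
Offspring genotypes: 1 M/M, 2 M/d, 1 d/d
Phenotype counts: 3 marbled, 1 dotted
marbled: 3 out of 4 → fraction 3/4
Expected count = 3/4 × 280 = 210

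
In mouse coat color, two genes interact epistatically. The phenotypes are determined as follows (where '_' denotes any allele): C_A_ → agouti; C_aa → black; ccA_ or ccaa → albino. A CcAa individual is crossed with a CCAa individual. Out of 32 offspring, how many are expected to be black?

Cross: CcAa × CCAa — consider each gene separately:
C gene: Cc × CC → 2 CC, 2 Cc → 4 C_ (out of 4)
A gene: Aa × Aa → 1 AA, 2 Aa, 1 aa → 3 A_ : 1 aa (out of 4)
Genotype classes (out of 4 × 4 = 16): C_A_ = 4×3 = 12; C_aa = 4×1 = 4
Apply the phenotype rules: C_A_ (12) → agouti; C_aa (4) → black
Phenotype counts (out of 16): 12 agouti, 4 black
black: 4 out of 16 → fraction 1/4
Expected count = 1/4 × 32 = 8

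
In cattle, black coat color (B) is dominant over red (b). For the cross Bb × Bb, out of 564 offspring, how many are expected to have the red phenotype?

Punnett square for Bb × Bb:
Offspring genotypes: 1 BB, 2 Bb, 1 bb
Total offspring: 4
Count with target: 1
Probability: 1/4
Expected count = 1/4 × 564 = 141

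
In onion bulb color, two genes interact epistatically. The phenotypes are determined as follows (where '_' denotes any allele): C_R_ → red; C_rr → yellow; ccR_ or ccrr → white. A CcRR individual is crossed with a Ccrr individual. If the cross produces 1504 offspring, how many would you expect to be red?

Cross: CcRR × Ccrr — consider each gene separately:
C gene: Cc × Cc → 1 CC, 2 Cc, 1 cc → 3 C_ : 1 cc (out of 4)
R gene: RR × rr → 4 Rr → 4 R_ (out of 4)
Genotype classes (out of 4 × 4 = 16): C_R_ = 3×4 = 12; ccR_ = 1×4 = 4
Apply the phenotype rules: C_R_ (12) → red; ccR_ (4) → white
Phenotype counts (out of 16): 12 red, 4 white
red: 12 out of 16 → fraction 3/4
Expected count = 3/4 × 1504 = 1128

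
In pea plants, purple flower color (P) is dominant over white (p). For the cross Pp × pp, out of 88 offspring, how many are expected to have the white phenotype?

Punnett square for Pp × pp:
Offspring genotypes: 2 Pp, 2 pp
Total offspring: 4
Count with target: 2
Probability: 2/4 = 1/2
Expected count = 1/2 × 88 = 44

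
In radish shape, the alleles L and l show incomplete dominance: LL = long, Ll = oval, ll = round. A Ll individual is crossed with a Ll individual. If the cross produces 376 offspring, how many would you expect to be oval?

Punnett square for Ll × Ll:
Offspring genotypes: 1 LL, 2 Ll, 1 ll
Phenotype counts: 1 long, 2 oval, 1 round
oval: 2 out of 4 → fraction 1/2
Expected count = 1/2 × 376 = 188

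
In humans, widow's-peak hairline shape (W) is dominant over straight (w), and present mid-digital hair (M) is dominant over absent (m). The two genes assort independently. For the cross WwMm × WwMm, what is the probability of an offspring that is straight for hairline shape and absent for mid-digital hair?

Dihybrid cross WwMm × WwMm — consider each gene separately:
hairline shape: Ww × Ww → 1 WW, 2 Ww, 1 ww → 3 W_ : 1 ww (out of 4)
mid-digital hair: Mm × Mm → 1 MM, 2 Mm, 1 mm → 3 M_ : 1 mm (out of 4)
Looking for: straight (ww) and absent (mm)
P(straight) = 1/4, P(absent) = 1/4
P(both) = 1/4 × 1/4 = 1/16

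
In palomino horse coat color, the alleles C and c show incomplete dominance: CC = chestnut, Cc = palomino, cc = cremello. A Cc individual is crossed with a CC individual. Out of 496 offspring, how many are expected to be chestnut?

Punnett square for Cc × CC:
Offspring genotypes: 2 CC, 2 Cc
Phenotype counts: 2 chestnut, 2 palomino
chestnut: 2 out of 4 → fraction 1/2
Expected count = 1/2 × 496 = 248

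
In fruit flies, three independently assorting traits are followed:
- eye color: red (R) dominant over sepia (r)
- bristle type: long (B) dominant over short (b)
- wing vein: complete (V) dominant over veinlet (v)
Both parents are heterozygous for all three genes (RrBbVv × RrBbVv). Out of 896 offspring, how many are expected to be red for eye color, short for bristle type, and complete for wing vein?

Trihybrid cross: RrBbVv × RrBbVv
Each trait segregates independently with a 3:1 phenotypic ratio, so each gene contributes 3/4 (dominant) or 1/4 (recessive).
Target: red (eye color), short (bristle type), complete (wing vein)
Probability = product of independent per-trait probabilities
= 3/4 × 1/4 × 3/4 = 9/64
Expected count = 9/64 × 896 = 126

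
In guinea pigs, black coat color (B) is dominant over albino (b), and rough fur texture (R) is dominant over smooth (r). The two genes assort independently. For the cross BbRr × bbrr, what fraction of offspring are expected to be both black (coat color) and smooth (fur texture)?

Dihybrid cross BbRr × bbrr — consider each gene separately:
coat color: Bb × bb → 2 Bb, 2 bb → 2 B_ : 2 bb (out of 4)
fur texture: Rr × rr → 2 Rr, 2 rr → 2 R_ : 2 rr (out of 4)
Looking for: black (B_) and smooth (rr)
P(black) = 2/4, P(smooth) = 2/4
P(both) = 2/4 × 2/4 = 4/16 = 1/4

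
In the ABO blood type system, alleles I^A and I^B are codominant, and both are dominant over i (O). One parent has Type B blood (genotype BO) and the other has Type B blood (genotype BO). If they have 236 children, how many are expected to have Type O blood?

Cross: BO × BO
Possible offspring genotypes: 1 BB, 2 BO, 1 OO
Blood type counts: 3 Type B, 1 Type O
Probability of Type O: 1/4
Expected count = 1/4 × 236 = 59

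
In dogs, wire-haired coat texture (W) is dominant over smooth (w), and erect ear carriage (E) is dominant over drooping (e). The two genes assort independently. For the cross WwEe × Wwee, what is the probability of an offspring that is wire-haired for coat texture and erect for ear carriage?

Dihybrid cross WwEe × Wwee — consider each gene separately:
coat texture: Ww × Ww → 1 WW, 2 Ww, 1 ww → 3 W_ : 1 ww (out of 4)
ear carriage: Ee × ee → 2 Ee, 2 ee → 2 E_ : 2 ee (out of 4)
Looking for: wire-haired (W_) and erect (E_)
P(wire-haired) = 3/4, P(erect) = 2/4
P(both) = 3/4 × 2/4 = 6/16 = 3/8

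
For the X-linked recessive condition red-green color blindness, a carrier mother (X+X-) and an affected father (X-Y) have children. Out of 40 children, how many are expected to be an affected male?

Cross: X+X- × X-Y
Offspring: 1 X+X-, 1 X+Y, 1 X-X-, 1 X-Y
Probability of an affected male: 1/4
Expected count = 1/4 × 40 = 10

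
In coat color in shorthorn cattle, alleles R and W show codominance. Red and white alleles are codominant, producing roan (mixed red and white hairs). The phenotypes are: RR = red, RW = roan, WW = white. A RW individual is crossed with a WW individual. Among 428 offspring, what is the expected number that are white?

Punnett square for RW × WW:
Offspring genotypes: 2 RW, 2 WW
Phenotype counts: 2 roan, 2 white
white: 2 out of 4 → fraction 1/2
Expected count = 1/2 × 428 = 214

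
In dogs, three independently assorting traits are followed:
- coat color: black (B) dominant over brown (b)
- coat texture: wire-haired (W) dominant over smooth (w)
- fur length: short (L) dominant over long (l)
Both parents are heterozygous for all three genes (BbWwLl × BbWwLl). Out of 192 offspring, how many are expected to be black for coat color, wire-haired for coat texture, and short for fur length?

Trihybrid cross: BbWwLl × BbWwLl
Each trait segregates independently with a 3:1 phenotypic ratio, so each gene contributes 3/4 (dominant) or 1/4 (recessive).
Target: black (coat color), wire-haired (coat texture), short (fur length)
Probability = product of independent per-trait probabilities
= 3/4 × 3/4 × 3/4 = 27/64
Expected count = 27/64 × 192 = 81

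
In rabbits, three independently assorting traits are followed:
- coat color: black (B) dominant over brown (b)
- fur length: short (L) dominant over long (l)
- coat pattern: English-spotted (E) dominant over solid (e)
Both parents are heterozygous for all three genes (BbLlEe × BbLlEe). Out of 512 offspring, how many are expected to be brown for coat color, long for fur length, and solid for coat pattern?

Trihybrid cross: BbLlEe × BbLlEe
Each trait segregates independently with a 3:1 phenotypic ratio, so each gene contributes 3/4 (dominant) or 1/4 (recessive).
Target: brown (coat color), long (fur length), solid (coat pattern)
Probability = product of independent per-trait probabilities
= 1/4 × 1/4 × 1/4 = 1/64
Expected count = 1/64 × 512 = 8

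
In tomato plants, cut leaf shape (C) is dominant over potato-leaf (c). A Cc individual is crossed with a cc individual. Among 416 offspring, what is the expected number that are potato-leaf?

Punnett square for Cc × cc:
Offspring genotypes: 2 Cc, 2 cc
cut: 2, potato-leaf: 2
potato-leaf: 2 out of 4 → fraction 1/2
Expected count = 1/2 × 416 = 208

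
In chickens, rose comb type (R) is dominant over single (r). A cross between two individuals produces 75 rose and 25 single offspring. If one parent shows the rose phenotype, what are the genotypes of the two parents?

Observed offspring: 75 rose, 25 single
The observed ratio simplifies to 3:1. Single (rr) offspring appear, so each parent must contribute one r allele. The parent stated to show rose carries R, so it is Rr. The other parent is then either Rr or rr: Rr × rr would give a 1:1 split, whereas Rr × Rr gives 3:1 — matching the data. So both parents are heterozygous (Rr × Rr).
Parent genotypes: Rr × Rr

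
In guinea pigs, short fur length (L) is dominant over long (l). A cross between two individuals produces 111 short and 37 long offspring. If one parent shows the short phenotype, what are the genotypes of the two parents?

Observed offspring: 111 short, 37 long
The observed ratio simplifies to 3:1. Long (ll) offspring appear, so each parent must contribute one l allele. The parent stated to show short carries L, so it is Ll. The other parent is then either Ll or ll: Ll × ll would give a 1:1 split, whereas Ll × Ll gives 3:1 — matching the data. So both parents are heterozygous (Ll × Ll).
Parent genotypes: Ll × Ll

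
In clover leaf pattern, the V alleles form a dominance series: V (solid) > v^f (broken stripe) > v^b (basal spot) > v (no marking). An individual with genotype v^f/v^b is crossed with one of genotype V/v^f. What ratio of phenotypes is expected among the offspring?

Cross: v^f/v^b × V/v^f
Allele dominance: V > v^f > v^b > v
Offspring genotypes: 1 V/v^f, 1 v^f/v^f, 1 V/v^b, 1 v^f/v^b
Phenotype counts: 2 solid, 2 broken stripe
Ratio: 1 solid : 1 broken stripe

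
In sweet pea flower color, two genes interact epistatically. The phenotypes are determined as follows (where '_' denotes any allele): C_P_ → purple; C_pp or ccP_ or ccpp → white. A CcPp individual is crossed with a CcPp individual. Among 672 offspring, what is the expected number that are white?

Cross: CcPp × CcPp — consider each gene separately:
C gene: Cc × Cc → 1 CC, 2 Cc, 1 cc → 3 C_ : 1 cc (out of 4)
P gene: Pp × Pp → 1 PP, 2 Pp, 1 pp → 3 P_ : 1 pp (out of 4)
Genotype classes (out of 4 × 4 = 16): C_P_ = 3×3 = 9; C_pp = 3×1 = 3; ccP_ = 1×3 = 3; ccpp = 1×1 = 1
Apply the phenotype rules: C_P_ (9) → purple; C_pp (3) + ccP_ (3) + ccpp (1) → white
Phenotype counts (out of 16): 9 purple, 7 white
white: 7 out of 16 → fraction 7/16
Expected count = 7/16 × 672 = 294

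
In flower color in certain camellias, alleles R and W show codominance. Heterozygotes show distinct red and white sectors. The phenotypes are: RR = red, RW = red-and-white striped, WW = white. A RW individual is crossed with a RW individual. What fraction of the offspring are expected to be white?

Punnett square for RW × RW:
Offspring genotypes: 1 RR, 2 RW, 1 WW
Phenotype counts: 1 red, 2 red-and-white striped, 1 white
white: 1 out of 4
Probability: 1/4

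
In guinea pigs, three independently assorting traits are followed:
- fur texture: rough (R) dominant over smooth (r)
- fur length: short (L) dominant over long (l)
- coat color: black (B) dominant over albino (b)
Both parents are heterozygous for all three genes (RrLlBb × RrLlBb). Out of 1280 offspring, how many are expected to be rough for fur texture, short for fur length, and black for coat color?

Trihybrid cross: RrLlBb × RrLlBb
Each trait segregates independently with a 3:1 phenotypic ratio, so each gene contributes 3/4 (dominant) or 1/4 (recessive).
Target: rough (fur texture), short (fur length), black (coat color)
Probability = product of independent per-trait probabilities
= 3/4 × 3/4 × 3/4 = 27/64
Expected count = 27/64 × 1280 = 540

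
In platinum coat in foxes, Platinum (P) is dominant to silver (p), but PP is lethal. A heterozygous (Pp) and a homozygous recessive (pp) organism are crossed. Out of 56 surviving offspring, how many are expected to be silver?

Cross: Pp × pp
Punnett square offspring (before lethality): 2 Pp, 2 pp
No PP offspring are produced in this cross.
silver: 2 out of 4 → fraction 1/2
Expected count = 1/2 × 56 = 28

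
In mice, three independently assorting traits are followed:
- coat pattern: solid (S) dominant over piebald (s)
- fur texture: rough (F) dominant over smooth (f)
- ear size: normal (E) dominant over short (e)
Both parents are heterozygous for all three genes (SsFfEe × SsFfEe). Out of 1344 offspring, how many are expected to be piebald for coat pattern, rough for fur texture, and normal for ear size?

Trihybrid cross: SsFfEe × SsFfEe
Each trait segregates independently with a 3:1 phenotypic ratio, so each gene contributes 3/4 (dominant) or 1/4 (recessive).
Target: piebald (coat pattern), rough (fur texture), normal (ear size)
Probability = product of independent per-trait probabilities
= 1/4 × 3/4 × 3/4 = 9/64
Expected count = 9/64 × 1344 = 189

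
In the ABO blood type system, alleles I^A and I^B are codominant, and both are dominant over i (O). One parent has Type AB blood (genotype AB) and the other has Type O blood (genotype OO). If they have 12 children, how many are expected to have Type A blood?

Cross: AB × OO
Possible offspring genotypes: 2 AO, 2 BO
Blood type counts: 2 Type A, 2 Type B
Probability of Type A: 2/4 = 1/2
Expected count = 1/2 × 12 = 6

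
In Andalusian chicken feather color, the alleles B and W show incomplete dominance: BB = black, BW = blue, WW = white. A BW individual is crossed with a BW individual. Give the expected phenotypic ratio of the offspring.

Punnett square for BW × BW:
Offspring genotypes: 1 BB, 2 BW, 1 WW
Phenotype counts: 1 black, 2 blue, 1 white
Ratio: 1 black : 2 blue : 1 white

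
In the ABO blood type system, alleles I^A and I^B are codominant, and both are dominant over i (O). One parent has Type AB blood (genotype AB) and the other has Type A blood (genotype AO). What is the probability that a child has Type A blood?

Cross: AB × AO
Possible offspring genotypes: 1 AA, 1 AO, 1 AB, 1 BO
Blood type counts: 2 Type A, 1 Type AB, 1 Type B
Probability of Type A: 2/4 = 1/2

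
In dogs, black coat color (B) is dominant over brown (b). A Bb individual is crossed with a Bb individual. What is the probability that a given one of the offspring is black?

Punnett square for Bb × Bb:
Offspring genotypes: 1 BB, 2 Bb, 1 bb
black: 3, brown: 1
black: 3 out of 4
Probability: 3/4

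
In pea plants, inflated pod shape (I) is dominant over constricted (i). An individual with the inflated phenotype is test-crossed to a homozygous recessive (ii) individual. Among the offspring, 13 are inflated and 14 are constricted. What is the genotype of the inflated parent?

Test cross: ? × ii
Offspring: 13 inflated, 14 constricted — approximately 1:1.
A 1:1 ratio in a test cross indicates the unknown parent is heterozygous (Ii).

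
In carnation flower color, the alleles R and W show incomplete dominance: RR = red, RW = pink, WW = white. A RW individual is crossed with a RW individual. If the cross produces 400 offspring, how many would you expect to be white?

Punnett square for RW × RW:
Offspring genotypes: 1 RR, 2 RW, 1 WW
Phenotype counts: 1 red, 2 pink, 1 white
white: 1 out of 4 → fraction 1/4
Expected count = 1/4 × 400 = 100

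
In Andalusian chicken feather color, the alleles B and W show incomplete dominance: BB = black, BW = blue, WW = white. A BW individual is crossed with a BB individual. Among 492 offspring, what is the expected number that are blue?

Punnett square for BW × BB:
Offspring genotypes: 2 BB, 2 BW
Phenotype counts: 2 black, 2 blue
blue: 2 out of 4 → fraction 1/2
Expected count = 1/2 × 492 = 246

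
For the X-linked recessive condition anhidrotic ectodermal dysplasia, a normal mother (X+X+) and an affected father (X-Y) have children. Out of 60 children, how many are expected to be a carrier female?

Cross: X+X+ × X-Y
Offspring: 2 X+X-, 2 X+Y
Probability of a carrier female: 2/4 = 1/2
Expected count = 1/2 × 60 = 30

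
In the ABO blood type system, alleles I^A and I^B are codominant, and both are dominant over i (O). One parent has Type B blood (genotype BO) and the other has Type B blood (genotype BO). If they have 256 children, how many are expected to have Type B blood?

Cross: BO × BO
Possible offspring genotypes: 1 BB, 2 BO, 1 OO
Blood type counts: 3 Type B, 1 Type O
Probability of Type B: 3/4
Expected count = 3/4 × 256 = 192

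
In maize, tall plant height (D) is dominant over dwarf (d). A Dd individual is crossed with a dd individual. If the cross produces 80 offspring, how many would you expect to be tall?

Punnett square for Dd × dd:
Offspring genotypes: 2 Dd, 2 dd
tall: 2, dwarf: 2
tall: 2 out of 4 → fraction 1/2
Expected count = 1/2 × 80 = 40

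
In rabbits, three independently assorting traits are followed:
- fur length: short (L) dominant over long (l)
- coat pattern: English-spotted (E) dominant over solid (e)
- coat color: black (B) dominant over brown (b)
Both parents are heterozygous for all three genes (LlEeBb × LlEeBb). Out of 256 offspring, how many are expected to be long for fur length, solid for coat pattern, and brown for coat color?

Trihybrid cross: LlEeBb × LlEeBb
Each trait segregates independently with a 3:1 phenotypic ratio, so each gene contributes 3/4 (dominant) or 1/4 (recessive).
Target: long (fur length), solid (coat pattern), brown (coat color)
Probability = product of independent per-trait probabilities
= 1/4 × 1/4 × 1/4 = 1/64
Expected count = 1/64 × 256 = 4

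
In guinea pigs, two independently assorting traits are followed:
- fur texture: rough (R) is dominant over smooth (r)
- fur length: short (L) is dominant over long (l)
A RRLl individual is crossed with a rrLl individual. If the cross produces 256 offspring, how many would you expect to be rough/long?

Dihybrid cross RRLl × rrLl — consider each gene separately:
fur texture: RR × rr → 4 Rr → 4 R_ (out of 4)
fur length: Ll × Ll → 1 LL, 2 Ll, 1 ll → 3 L_ : 1 ll (out of 4)
Combine (counts out of 4 × 4 = 16): rough/short (R_L_) = 4×3 = 12; rough/long (R_ll) = 4×1 = 4
Phenotype counts (out of 16): 12 rough/short, 4 rough/long
rough/long: 4 out of 16 → fraction 1/4
Expected count = 1/4 × 256 = 64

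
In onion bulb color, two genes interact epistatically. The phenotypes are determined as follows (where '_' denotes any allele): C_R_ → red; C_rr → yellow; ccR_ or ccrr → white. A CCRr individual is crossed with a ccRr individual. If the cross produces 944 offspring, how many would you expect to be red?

Cross: CCRr × ccRr — consider each gene separately:
C gene: CC × cc → 4 Cc → 4 C_ (out of 4)
R gene: Rr × Rr → 1 RR, 2 Rr, 1 rr → 3 R_ : 1 rr (out of 4)
Genotype classes (out of 4 × 4 = 16): C_R_ = 4×3 = 12; C_rr = 4×1 = 4
Apply the phenotype rules: C_R_ (12) → red; C_rr (4) → yellow
Phenotype counts (out of 16): 12 red, 4 yellow
red: 12 out of 16 → fraction 3/4
Expected count = 3/4 × 944 = 708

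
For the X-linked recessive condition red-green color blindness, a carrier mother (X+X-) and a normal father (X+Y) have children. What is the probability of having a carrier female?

Cross: X+X- × X+Y
Offspring: 1 X+X+, 1 X+Y, 1 X+X-, 1 X-Y
Probability of a carrier female: 1/4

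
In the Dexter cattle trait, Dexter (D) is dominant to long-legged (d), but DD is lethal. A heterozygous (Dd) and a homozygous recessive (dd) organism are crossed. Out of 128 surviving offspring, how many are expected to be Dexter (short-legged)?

Cross: Dd × dd
Punnett square offspring (before lethality): 2 Dd, 2 dd
No DD offspring are produced in this cross.
Dexter (short-legged): 2 out of 4 → fraction 1/2
Expected count = 1/2 × 128 = 64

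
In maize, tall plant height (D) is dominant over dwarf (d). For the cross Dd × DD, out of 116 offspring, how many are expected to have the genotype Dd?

Punnett square for Dd × DD:
Offspring genotypes: 2 DD, 2 Dd
Total offspring: 4
Count with target: 2
Probability: 2/4 = 1/2
Expected count = 1/2 × 116 = 58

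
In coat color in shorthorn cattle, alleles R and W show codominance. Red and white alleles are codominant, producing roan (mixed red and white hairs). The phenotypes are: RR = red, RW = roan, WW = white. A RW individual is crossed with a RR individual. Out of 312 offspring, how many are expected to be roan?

Punnett square for RW × RR:
Offspring genotypes: 2 RR, 2 RW
Phenotype counts: 2 red, 2 roan
roan: 2 out of 4 → fraction 1/2
Expected count = 1/2 × 312 = 156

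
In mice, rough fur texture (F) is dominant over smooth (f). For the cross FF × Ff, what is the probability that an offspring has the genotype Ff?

Punnett square for FF × Ff:
Offspring genotypes: 2 FF, 2 Ff
Total offspring: 4
Count with target: 2
Probability: 2/4 = 1/2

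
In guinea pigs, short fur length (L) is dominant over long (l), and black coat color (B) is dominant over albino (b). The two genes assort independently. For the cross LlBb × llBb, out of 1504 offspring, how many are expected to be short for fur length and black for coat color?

Dihybrid cross LlBb × llBb — consider each gene separately:
fur length: Ll × ll → 2 Ll, 2 ll → 2 L_ : 2 ll (out of 4)
coat color: Bb × Bb → 1 BB, 2 Bb, 1 bb → 3 B_ : 1 bb (out of 4)
Looking for: short (L_) and black (B_)
P(short) = 2/4, P(black) = 3/4
P(both) = 2/4 × 3/4 = 6/16 = 3/8
Expected count = 3/8 × 1504 = 564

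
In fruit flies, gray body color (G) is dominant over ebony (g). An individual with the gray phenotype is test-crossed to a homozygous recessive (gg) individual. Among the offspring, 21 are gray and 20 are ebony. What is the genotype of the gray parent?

Test cross: ? × gg
Offspring: 21 gray, 20 ebony — approximately 1:1.
A 1:1 ratio in a test cross indicates the unknown parent is heterozygous (Gg).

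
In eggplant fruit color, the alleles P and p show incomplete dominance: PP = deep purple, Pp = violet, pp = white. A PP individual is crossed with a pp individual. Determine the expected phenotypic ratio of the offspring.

Punnett square for PP × pp:
Offspring genotypes: 4 Pp
Phenotype counts: 4 violet
Ratio: all violet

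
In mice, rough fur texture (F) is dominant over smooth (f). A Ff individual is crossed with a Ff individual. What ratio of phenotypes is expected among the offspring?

Punnett square for Ff × Ff:
Offspring genotypes: 1 FF, 2 Ff, 1 ff
rough: 3, smooth: 1
Ratio: 3:1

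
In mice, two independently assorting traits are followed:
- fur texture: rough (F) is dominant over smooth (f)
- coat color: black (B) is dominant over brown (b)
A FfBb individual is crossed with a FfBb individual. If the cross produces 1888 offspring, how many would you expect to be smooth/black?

Dihybrid cross FfBb × FfBb — consider each gene separately:
fur texture: Ff × Ff → 1 FF, 2 Ff, 1 ff → 3 F_ : 1 ff (out of 4)
coat color: Bb × Bb → 1 BB, 2 Bb, 1 bb → 3 B_ : 1 bb (out of 4)
Combine (counts out of 4 × 4 = 16): rough/black (F_B_) = 3×3 = 9; rough/brown (F_bb) = 3×1 = 3; smooth/black (ffB_) = 1×3 = 3; smooth/brown (ffbb) = 1×1 = 1
Phenotype counts (out of 16): 9 rough/black, 3 rough/brown, 3 smooth/black, 1 smooth/brown
smooth/black: 3 out of 16 → fraction 3/16
Expected count = 3/16 × 1888 = 354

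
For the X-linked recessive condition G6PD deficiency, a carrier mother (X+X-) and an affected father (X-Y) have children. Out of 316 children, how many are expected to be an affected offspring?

Cross: X+X- × X-Y
Offspring: 1 X+X-, 1 X+Y, 1 X-X-, 1 X-Y
Probability of an affected offspring: 2/4 = 1/2
Expected count = 1/2 × 316 = 158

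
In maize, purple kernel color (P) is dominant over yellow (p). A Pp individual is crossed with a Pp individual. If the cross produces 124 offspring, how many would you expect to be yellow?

Punnett square for Pp × Pp:
Offspring genotypes: 1 PP, 2 Pp, 1 pp
purple: 3, yellow: 1
yellow: 1 out of 4 → fraction 1/4
Expected count = 1/4 × 124 = 31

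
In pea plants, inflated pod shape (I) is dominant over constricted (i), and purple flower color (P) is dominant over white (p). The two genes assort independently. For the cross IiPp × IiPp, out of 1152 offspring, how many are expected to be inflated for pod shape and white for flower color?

Dihybrid cross IiPp × IiPp — consider each gene separately:
pod shape: Ii × Ii → 1 II, 2 Ii, 1 ii → 3 I_ : 1 ii (out of 4)
flower color: Pp × Pp → 1 PP, 2 Pp, 1 pp → 3 P_ : 1 pp (out of 4)
Looking for: inflated (I_) and white (pp)
P(inflated) = 3/4, P(white) = 1/4
P(both) = 3/4 × 1/4 = 3/16
Expected count = 3/16 × 1152 = 216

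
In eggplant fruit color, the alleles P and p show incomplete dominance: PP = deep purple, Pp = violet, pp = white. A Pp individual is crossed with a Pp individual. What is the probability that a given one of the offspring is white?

Punnett square for Pp × Pp:
Offspring genotypes: 1 PP, 2 Pp, 1 pp
Phenotype counts: 1 deep purple, 2 violet, 1 white
white: 1 out of 4
Probability: 1/4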